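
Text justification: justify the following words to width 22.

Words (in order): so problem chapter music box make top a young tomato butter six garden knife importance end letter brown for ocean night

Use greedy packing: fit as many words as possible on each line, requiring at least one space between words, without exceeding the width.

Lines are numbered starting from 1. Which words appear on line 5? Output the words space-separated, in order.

Line 1: ['so', 'problem', 'chapter'] (min_width=18, slack=4)
Line 2: ['music', 'box', 'make', 'top', 'a'] (min_width=20, slack=2)
Line 3: ['young', 'tomato', 'butter'] (min_width=19, slack=3)
Line 4: ['six', 'garden', 'knife'] (min_width=16, slack=6)
Line 5: ['importance', 'end', 'letter'] (min_width=21, slack=1)
Line 6: ['brown', 'for', 'ocean', 'night'] (min_width=21, slack=1)

Answer: importance end letter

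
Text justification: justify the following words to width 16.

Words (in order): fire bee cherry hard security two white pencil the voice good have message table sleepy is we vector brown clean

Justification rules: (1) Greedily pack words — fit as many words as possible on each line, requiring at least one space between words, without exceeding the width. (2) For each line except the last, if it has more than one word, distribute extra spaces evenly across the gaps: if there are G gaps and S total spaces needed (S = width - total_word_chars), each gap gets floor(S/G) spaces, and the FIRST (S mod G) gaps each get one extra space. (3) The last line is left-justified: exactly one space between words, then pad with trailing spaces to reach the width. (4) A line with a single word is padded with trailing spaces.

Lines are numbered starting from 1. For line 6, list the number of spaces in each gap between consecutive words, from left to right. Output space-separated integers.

Line 1: ['fire', 'bee', 'cherry'] (min_width=15, slack=1)
Line 2: ['hard', 'security'] (min_width=13, slack=3)
Line 3: ['two', 'white', 'pencil'] (min_width=16, slack=0)
Line 4: ['the', 'voice', 'good'] (min_width=14, slack=2)
Line 5: ['have', 'message'] (min_width=12, slack=4)
Line 6: ['table', 'sleepy', 'is'] (min_width=15, slack=1)
Line 7: ['we', 'vector', 'brown'] (min_width=15, slack=1)
Line 8: ['clean'] (min_width=5, slack=11)

Answer: 2 1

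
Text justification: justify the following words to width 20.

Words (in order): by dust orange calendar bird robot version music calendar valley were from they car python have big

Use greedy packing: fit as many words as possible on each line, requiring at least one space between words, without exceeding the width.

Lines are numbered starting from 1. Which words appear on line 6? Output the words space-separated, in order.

Line 1: ['by', 'dust', 'orange'] (min_width=14, slack=6)
Line 2: ['calendar', 'bird', 'robot'] (min_width=19, slack=1)
Line 3: ['version', 'music'] (min_width=13, slack=7)
Line 4: ['calendar', 'valley', 'were'] (min_width=20, slack=0)
Line 5: ['from', 'they', 'car', 'python'] (min_width=20, slack=0)
Line 6: ['have', 'big'] (min_width=8, slack=12)

Answer: have big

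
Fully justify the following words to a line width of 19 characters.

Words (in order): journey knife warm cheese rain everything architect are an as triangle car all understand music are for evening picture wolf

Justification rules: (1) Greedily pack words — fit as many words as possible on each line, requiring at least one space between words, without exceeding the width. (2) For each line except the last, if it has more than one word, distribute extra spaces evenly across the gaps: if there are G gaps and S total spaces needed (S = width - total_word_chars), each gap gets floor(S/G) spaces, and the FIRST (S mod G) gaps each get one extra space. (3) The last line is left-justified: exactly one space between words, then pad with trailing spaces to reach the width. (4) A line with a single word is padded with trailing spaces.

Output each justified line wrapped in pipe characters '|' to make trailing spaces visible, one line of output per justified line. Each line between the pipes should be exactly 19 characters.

Answer: |journey  knife warm|
|cheese         rain|
|everything         |
|architect are an as|
|triangle   car  all|
|understand    music|
|are   for   evening|
|picture wolf       |

Derivation:
Line 1: ['journey', 'knife', 'warm'] (min_width=18, slack=1)
Line 2: ['cheese', 'rain'] (min_width=11, slack=8)
Line 3: ['everything'] (min_width=10, slack=9)
Line 4: ['architect', 'are', 'an', 'as'] (min_width=19, slack=0)
Line 5: ['triangle', 'car', 'all'] (min_width=16, slack=3)
Line 6: ['understand', 'music'] (min_width=16, slack=3)
Line 7: ['are', 'for', 'evening'] (min_width=15, slack=4)
Line 8: ['picture', 'wolf'] (min_width=12, slack=7)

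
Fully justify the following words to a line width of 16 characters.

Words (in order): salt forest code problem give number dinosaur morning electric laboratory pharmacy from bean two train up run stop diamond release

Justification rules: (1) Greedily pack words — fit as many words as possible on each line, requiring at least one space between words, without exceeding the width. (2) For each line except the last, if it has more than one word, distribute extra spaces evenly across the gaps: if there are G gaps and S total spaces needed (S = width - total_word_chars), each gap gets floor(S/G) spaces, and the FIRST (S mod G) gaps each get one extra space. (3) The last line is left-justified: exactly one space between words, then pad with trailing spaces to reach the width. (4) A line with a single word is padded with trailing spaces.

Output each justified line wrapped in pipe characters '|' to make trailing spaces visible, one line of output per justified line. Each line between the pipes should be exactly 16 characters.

Line 1: ['salt', 'forest', 'code'] (min_width=16, slack=0)
Line 2: ['problem', 'give'] (min_width=12, slack=4)
Line 3: ['number', 'dinosaur'] (min_width=15, slack=1)
Line 4: ['morning', 'electric'] (min_width=16, slack=0)
Line 5: ['laboratory'] (min_width=10, slack=6)
Line 6: ['pharmacy', 'from'] (min_width=13, slack=3)
Line 7: ['bean', 'two', 'train'] (min_width=14, slack=2)
Line 8: ['up', 'run', 'stop'] (min_width=11, slack=5)
Line 9: ['diamond', 'release'] (min_width=15, slack=1)

Answer: |salt forest code|
|problem     give|
|number  dinosaur|
|morning electric|
|laboratory      |
|pharmacy    from|
|bean  two  train|
|up    run   stop|
|diamond release |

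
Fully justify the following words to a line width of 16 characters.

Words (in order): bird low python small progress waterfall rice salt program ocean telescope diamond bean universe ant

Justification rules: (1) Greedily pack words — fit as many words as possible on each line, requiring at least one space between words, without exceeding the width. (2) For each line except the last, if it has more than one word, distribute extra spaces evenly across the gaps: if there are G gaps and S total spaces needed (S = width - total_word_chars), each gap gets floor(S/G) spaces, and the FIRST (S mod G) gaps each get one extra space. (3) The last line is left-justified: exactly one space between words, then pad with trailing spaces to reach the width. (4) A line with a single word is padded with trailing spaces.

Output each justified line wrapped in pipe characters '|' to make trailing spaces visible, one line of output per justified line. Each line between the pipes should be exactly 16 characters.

Answer: |bird  low python|
|small   progress|
|waterfall   rice|
|salt     program|
|ocean  telescope|
|diamond     bean|
|universe ant    |

Derivation:
Line 1: ['bird', 'low', 'python'] (min_width=15, slack=1)
Line 2: ['small', 'progress'] (min_width=14, slack=2)
Line 3: ['waterfall', 'rice'] (min_width=14, slack=2)
Line 4: ['salt', 'program'] (min_width=12, slack=4)
Line 5: ['ocean', 'telescope'] (min_width=15, slack=1)
Line 6: ['diamond', 'bean'] (min_width=12, slack=4)
Line 7: ['universe', 'ant'] (min_width=12, slack=4)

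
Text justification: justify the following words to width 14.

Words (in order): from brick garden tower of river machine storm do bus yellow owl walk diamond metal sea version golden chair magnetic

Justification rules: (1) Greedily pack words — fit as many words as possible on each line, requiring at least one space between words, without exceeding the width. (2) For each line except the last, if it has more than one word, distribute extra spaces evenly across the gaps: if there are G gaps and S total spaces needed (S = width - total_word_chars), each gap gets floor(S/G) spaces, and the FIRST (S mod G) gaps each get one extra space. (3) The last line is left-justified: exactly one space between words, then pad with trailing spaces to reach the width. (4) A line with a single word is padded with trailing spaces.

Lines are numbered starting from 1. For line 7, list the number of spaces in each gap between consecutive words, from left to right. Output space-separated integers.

Answer: 2

Derivation:
Line 1: ['from', 'brick'] (min_width=10, slack=4)
Line 2: ['garden', 'tower'] (min_width=12, slack=2)
Line 3: ['of', 'river'] (min_width=8, slack=6)
Line 4: ['machine', 'storm'] (min_width=13, slack=1)
Line 5: ['do', 'bus', 'yellow'] (min_width=13, slack=1)
Line 6: ['owl', 'walk'] (min_width=8, slack=6)
Line 7: ['diamond', 'metal'] (min_width=13, slack=1)
Line 8: ['sea', 'version'] (min_width=11, slack=3)
Line 9: ['golden', 'chair'] (min_width=12, slack=2)
Line 10: ['magnetic'] (min_width=8, slack=6)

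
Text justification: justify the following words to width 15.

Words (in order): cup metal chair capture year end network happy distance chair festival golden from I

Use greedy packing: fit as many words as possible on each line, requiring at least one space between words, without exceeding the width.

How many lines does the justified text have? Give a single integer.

Answer: 6

Derivation:
Line 1: ['cup', 'metal', 'chair'] (min_width=15, slack=0)
Line 2: ['capture', 'year'] (min_width=12, slack=3)
Line 3: ['end', 'network'] (min_width=11, slack=4)
Line 4: ['happy', 'distance'] (min_width=14, slack=1)
Line 5: ['chair', 'festival'] (min_width=14, slack=1)
Line 6: ['golden', 'from', 'I'] (min_width=13, slack=2)
Total lines: 6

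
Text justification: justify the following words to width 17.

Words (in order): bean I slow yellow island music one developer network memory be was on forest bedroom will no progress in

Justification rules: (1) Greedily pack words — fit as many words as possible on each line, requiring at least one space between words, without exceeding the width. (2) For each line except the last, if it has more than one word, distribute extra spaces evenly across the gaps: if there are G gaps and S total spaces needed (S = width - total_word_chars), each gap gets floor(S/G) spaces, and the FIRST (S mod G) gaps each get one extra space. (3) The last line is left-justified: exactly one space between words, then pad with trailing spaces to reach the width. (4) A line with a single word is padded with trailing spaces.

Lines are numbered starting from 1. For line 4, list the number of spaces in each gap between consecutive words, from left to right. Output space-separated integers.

Answer: 1

Derivation:
Line 1: ['bean', 'I', 'slow'] (min_width=11, slack=6)
Line 2: ['yellow', 'island'] (min_width=13, slack=4)
Line 3: ['music', 'one'] (min_width=9, slack=8)
Line 4: ['developer', 'network'] (min_width=17, slack=0)
Line 5: ['memory', 'be', 'was', 'on'] (min_width=16, slack=1)
Line 6: ['forest', 'bedroom'] (min_width=14, slack=3)
Line 7: ['will', 'no', 'progress'] (min_width=16, slack=1)
Line 8: ['in'] (min_width=2, slack=15)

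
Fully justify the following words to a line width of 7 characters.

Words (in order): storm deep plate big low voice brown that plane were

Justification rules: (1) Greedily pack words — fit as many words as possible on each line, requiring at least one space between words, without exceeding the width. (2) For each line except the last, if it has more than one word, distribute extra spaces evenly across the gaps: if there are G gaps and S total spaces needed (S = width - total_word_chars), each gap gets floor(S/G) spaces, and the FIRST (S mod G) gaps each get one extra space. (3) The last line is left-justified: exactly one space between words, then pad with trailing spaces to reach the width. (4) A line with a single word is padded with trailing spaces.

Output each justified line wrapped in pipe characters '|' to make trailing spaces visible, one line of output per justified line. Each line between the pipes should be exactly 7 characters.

Line 1: ['storm'] (min_width=5, slack=2)
Line 2: ['deep'] (min_width=4, slack=3)
Line 3: ['plate'] (min_width=5, slack=2)
Line 4: ['big', 'low'] (min_width=7, slack=0)
Line 5: ['voice'] (min_width=5, slack=2)
Line 6: ['brown'] (min_width=5, slack=2)
Line 7: ['that'] (min_width=4, slack=3)
Line 8: ['plane'] (min_width=5, slack=2)
Line 9: ['were'] (min_width=4, slack=3)

Answer: |storm  |
|deep   |
|plate  |
|big low|
|voice  |
|brown  |
|that   |
|plane  |
|were   |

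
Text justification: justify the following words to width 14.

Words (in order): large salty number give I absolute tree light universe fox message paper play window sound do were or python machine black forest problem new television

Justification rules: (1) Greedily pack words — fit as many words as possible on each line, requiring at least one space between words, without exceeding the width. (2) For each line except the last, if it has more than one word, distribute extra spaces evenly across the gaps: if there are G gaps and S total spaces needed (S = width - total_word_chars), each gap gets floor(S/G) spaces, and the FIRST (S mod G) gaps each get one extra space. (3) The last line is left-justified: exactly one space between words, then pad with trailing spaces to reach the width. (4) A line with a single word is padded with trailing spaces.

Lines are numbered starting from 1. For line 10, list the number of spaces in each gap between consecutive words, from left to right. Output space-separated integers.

Line 1: ['large', 'salty'] (min_width=11, slack=3)
Line 2: ['number', 'give', 'I'] (min_width=13, slack=1)
Line 3: ['absolute', 'tree'] (min_width=13, slack=1)
Line 4: ['light', 'universe'] (min_width=14, slack=0)
Line 5: ['fox', 'message'] (min_width=11, slack=3)
Line 6: ['paper', 'play'] (min_width=10, slack=4)
Line 7: ['window', 'sound'] (min_width=12, slack=2)
Line 8: ['do', 'were', 'or'] (min_width=10, slack=4)
Line 9: ['python', 'machine'] (min_width=14, slack=0)
Line 10: ['black', 'forest'] (min_width=12, slack=2)
Line 11: ['problem', 'new'] (min_width=11, slack=3)
Line 12: ['television'] (min_width=10, slack=4)

Answer: 3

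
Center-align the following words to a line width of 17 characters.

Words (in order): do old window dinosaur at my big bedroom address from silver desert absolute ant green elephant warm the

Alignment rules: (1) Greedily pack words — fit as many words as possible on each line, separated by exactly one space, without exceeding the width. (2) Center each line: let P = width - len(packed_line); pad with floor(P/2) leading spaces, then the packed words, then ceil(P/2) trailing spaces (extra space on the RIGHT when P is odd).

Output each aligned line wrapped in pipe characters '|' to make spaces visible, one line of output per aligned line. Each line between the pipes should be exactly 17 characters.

Answer: |  do old window  |
| dinosaur at my  |
|   big bedroom   |
|  address from   |
|  silver desert  |
|  absolute ant   |
| green elephant  |
|    warm the     |

Derivation:
Line 1: ['do', 'old', 'window'] (min_width=13, slack=4)
Line 2: ['dinosaur', 'at', 'my'] (min_width=14, slack=3)
Line 3: ['big', 'bedroom'] (min_width=11, slack=6)
Line 4: ['address', 'from'] (min_width=12, slack=5)
Line 5: ['silver', 'desert'] (min_width=13, slack=4)
Line 6: ['absolute', 'ant'] (min_width=12, slack=5)
Line 7: ['green', 'elephant'] (min_width=14, slack=3)
Line 8: ['warm', 'the'] (min_width=8, slack=9)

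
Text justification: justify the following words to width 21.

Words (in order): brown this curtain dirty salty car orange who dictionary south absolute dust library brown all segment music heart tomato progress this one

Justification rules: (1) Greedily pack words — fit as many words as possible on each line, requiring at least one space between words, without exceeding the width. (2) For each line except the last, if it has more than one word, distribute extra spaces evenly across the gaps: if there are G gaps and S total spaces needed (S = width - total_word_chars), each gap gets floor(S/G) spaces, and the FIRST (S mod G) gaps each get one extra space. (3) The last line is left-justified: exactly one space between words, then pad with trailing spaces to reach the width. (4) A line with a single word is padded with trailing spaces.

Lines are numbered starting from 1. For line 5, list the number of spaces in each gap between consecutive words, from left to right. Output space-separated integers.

Answer: 3 3

Derivation:
Line 1: ['brown', 'this', 'curtain'] (min_width=18, slack=3)
Line 2: ['dirty', 'salty', 'car'] (min_width=15, slack=6)
Line 3: ['orange', 'who', 'dictionary'] (min_width=21, slack=0)
Line 4: ['south', 'absolute', 'dust'] (min_width=19, slack=2)
Line 5: ['library', 'brown', 'all'] (min_width=17, slack=4)
Line 6: ['segment', 'music', 'heart'] (min_width=19, slack=2)
Line 7: ['tomato', 'progress', 'this'] (min_width=20, slack=1)
Line 8: ['one'] (min_width=3, slack=18)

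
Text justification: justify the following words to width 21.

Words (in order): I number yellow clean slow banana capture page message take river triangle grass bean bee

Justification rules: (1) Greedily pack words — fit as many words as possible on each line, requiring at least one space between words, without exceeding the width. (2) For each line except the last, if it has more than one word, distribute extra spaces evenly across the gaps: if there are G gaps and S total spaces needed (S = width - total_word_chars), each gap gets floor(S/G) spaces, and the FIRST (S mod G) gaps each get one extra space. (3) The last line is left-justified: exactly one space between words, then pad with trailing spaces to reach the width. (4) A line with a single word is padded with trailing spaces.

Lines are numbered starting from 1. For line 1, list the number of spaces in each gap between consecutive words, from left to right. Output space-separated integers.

Answer: 1 1 1

Derivation:
Line 1: ['I', 'number', 'yellow', 'clean'] (min_width=21, slack=0)
Line 2: ['slow', 'banana', 'capture'] (min_width=19, slack=2)
Line 3: ['page', 'message', 'take'] (min_width=17, slack=4)
Line 4: ['river', 'triangle', 'grass'] (min_width=20, slack=1)
Line 5: ['bean', 'bee'] (min_width=8, slack=13)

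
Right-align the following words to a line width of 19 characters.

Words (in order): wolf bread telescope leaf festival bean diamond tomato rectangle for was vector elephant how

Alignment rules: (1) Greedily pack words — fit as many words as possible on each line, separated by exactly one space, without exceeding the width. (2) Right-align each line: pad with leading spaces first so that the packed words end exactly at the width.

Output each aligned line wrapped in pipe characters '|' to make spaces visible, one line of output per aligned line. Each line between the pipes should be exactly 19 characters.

Answer: |         wolf bread|
|     telescope leaf|
|      festival bean|
|     diamond tomato|
|  rectangle for was|
|vector elephant how|

Derivation:
Line 1: ['wolf', 'bread'] (min_width=10, slack=9)
Line 2: ['telescope', 'leaf'] (min_width=14, slack=5)
Line 3: ['festival', 'bean'] (min_width=13, slack=6)
Line 4: ['diamond', 'tomato'] (min_width=14, slack=5)
Line 5: ['rectangle', 'for', 'was'] (min_width=17, slack=2)
Line 6: ['vector', 'elephant', 'how'] (min_width=19, slack=0)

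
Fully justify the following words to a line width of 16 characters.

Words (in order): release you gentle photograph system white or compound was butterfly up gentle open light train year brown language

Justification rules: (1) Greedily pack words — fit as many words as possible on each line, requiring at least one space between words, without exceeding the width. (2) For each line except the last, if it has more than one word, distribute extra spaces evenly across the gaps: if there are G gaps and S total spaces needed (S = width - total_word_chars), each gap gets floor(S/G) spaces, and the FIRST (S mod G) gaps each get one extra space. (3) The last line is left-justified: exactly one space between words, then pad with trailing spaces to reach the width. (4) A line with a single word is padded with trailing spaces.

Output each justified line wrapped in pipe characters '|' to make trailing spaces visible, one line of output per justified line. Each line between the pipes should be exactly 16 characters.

Answer: |release      you|
|gentle          |
|photograph      |
|system  white or|
|compound     was|
|butterfly     up|
|gentle      open|
|light train year|
|brown language  |

Derivation:
Line 1: ['release', 'you'] (min_width=11, slack=5)
Line 2: ['gentle'] (min_width=6, slack=10)
Line 3: ['photograph'] (min_width=10, slack=6)
Line 4: ['system', 'white', 'or'] (min_width=15, slack=1)
Line 5: ['compound', 'was'] (min_width=12, slack=4)
Line 6: ['butterfly', 'up'] (min_width=12, slack=4)
Line 7: ['gentle', 'open'] (min_width=11, slack=5)
Line 8: ['light', 'train', 'year'] (min_width=16, slack=0)
Line 9: ['brown', 'language'] (min_width=14, slack=2)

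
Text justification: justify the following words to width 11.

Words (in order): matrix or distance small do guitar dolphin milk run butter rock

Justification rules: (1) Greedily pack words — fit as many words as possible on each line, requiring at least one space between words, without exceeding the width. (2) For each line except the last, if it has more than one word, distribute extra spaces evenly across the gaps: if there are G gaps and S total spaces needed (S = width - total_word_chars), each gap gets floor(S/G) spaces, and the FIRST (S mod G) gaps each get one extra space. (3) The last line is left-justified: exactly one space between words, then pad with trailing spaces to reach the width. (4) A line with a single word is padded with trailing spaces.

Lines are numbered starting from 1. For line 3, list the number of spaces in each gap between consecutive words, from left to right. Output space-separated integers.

Answer: 4

Derivation:
Line 1: ['matrix', 'or'] (min_width=9, slack=2)
Line 2: ['distance'] (min_width=8, slack=3)
Line 3: ['small', 'do'] (min_width=8, slack=3)
Line 4: ['guitar'] (min_width=6, slack=5)
Line 5: ['dolphin'] (min_width=7, slack=4)
Line 6: ['milk', 'run'] (min_width=8, slack=3)
Line 7: ['butter', 'rock'] (min_width=11, slack=0)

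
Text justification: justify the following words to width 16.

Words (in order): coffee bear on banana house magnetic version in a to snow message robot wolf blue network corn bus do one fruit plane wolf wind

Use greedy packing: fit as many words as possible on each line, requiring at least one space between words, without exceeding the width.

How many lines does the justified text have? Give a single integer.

Answer: 9

Derivation:
Line 1: ['coffee', 'bear', 'on'] (min_width=14, slack=2)
Line 2: ['banana', 'house'] (min_width=12, slack=4)
Line 3: ['magnetic', 'version'] (min_width=16, slack=0)
Line 4: ['in', 'a', 'to', 'snow'] (min_width=12, slack=4)
Line 5: ['message', 'robot'] (min_width=13, slack=3)
Line 6: ['wolf', 'blue'] (min_width=9, slack=7)
Line 7: ['network', 'corn', 'bus'] (min_width=16, slack=0)
Line 8: ['do', 'one', 'fruit'] (min_width=12, slack=4)
Line 9: ['plane', 'wolf', 'wind'] (min_width=15, slack=1)
Total lines: 9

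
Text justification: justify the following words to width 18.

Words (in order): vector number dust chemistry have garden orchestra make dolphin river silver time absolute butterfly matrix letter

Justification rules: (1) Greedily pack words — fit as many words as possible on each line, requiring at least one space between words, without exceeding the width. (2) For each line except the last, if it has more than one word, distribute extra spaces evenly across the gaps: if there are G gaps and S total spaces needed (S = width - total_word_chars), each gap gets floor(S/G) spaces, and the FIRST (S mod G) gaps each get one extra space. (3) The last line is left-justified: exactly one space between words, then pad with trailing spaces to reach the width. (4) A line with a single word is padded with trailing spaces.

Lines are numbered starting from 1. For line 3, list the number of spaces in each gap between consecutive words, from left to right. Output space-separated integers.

Line 1: ['vector', 'number', 'dust'] (min_width=18, slack=0)
Line 2: ['chemistry', 'have'] (min_width=14, slack=4)
Line 3: ['garden', 'orchestra'] (min_width=16, slack=2)
Line 4: ['make', 'dolphin', 'river'] (min_width=18, slack=0)
Line 5: ['silver', 'time'] (min_width=11, slack=7)
Line 6: ['absolute', 'butterfly'] (min_width=18, slack=0)
Line 7: ['matrix', 'letter'] (min_width=13, slack=5)

Answer: 3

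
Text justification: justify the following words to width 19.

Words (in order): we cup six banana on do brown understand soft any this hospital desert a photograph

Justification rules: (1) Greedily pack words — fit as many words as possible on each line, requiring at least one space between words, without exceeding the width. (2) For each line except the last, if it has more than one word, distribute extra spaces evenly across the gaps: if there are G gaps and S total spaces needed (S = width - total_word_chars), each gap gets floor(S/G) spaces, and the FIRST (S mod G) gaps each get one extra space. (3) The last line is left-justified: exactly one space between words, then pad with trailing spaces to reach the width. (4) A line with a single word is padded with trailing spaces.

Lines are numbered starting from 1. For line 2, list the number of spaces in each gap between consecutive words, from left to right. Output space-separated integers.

Line 1: ['we', 'cup', 'six', 'banana'] (min_width=17, slack=2)
Line 2: ['on', 'do', 'brown'] (min_width=11, slack=8)
Line 3: ['understand', 'soft', 'any'] (min_width=19, slack=0)
Line 4: ['this', 'hospital'] (min_width=13, slack=6)
Line 5: ['desert', 'a', 'photograph'] (min_width=19, slack=0)

Answer: 5 5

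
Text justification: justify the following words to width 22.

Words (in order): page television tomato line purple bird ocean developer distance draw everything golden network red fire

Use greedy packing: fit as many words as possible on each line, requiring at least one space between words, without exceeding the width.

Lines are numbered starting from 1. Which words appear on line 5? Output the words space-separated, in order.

Answer: network red fire

Derivation:
Line 1: ['page', 'television', 'tomato'] (min_width=22, slack=0)
Line 2: ['line', 'purple', 'bird', 'ocean'] (min_width=22, slack=0)
Line 3: ['developer', 'distance'] (min_width=18, slack=4)
Line 4: ['draw', 'everything', 'golden'] (min_width=22, slack=0)
Line 5: ['network', 'red', 'fire'] (min_width=16, slack=6)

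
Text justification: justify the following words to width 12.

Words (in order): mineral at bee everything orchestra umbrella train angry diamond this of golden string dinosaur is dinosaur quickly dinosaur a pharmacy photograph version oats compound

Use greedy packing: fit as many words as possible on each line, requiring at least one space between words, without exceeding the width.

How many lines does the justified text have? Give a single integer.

Line 1: ['mineral', 'at'] (min_width=10, slack=2)
Line 2: ['bee'] (min_width=3, slack=9)
Line 3: ['everything'] (min_width=10, slack=2)
Line 4: ['orchestra'] (min_width=9, slack=3)
Line 5: ['umbrella'] (min_width=8, slack=4)
Line 6: ['train', 'angry'] (min_width=11, slack=1)
Line 7: ['diamond', 'this'] (min_width=12, slack=0)
Line 8: ['of', 'golden'] (min_width=9, slack=3)
Line 9: ['string'] (min_width=6, slack=6)
Line 10: ['dinosaur', 'is'] (min_width=11, slack=1)
Line 11: ['dinosaur'] (min_width=8, slack=4)
Line 12: ['quickly'] (min_width=7, slack=5)
Line 13: ['dinosaur', 'a'] (min_width=10, slack=2)
Line 14: ['pharmacy'] (min_width=8, slack=4)
Line 15: ['photograph'] (min_width=10, slack=2)
Line 16: ['version', 'oats'] (min_width=12, slack=0)
Line 17: ['compound'] (min_width=8, slack=4)
Total lines: 17

Answer: 17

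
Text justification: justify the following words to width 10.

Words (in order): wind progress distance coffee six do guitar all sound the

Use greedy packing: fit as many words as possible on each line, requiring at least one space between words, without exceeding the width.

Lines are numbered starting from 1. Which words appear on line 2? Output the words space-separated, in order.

Line 1: ['wind'] (min_width=4, slack=6)
Line 2: ['progress'] (min_width=8, slack=2)
Line 3: ['distance'] (min_width=8, slack=2)
Line 4: ['coffee', 'six'] (min_width=10, slack=0)
Line 5: ['do', 'guitar'] (min_width=9, slack=1)
Line 6: ['all', 'sound'] (min_width=9, slack=1)
Line 7: ['the'] (min_width=3, slack=7)

Answer: progress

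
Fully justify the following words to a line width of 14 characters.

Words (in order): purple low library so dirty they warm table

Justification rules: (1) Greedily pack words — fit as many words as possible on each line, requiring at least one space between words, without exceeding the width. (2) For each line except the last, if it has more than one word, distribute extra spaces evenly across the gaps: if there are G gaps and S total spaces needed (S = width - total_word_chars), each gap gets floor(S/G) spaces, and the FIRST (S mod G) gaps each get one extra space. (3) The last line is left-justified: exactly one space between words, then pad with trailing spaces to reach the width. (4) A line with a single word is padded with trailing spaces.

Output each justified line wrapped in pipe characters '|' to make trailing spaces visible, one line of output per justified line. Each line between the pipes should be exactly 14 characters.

Answer: |purple     low|
|library     so|
|dirty     they|
|warm table    |

Derivation:
Line 1: ['purple', 'low'] (min_width=10, slack=4)
Line 2: ['library', 'so'] (min_width=10, slack=4)
Line 3: ['dirty', 'they'] (min_width=10, slack=4)
Line 4: ['warm', 'table'] (min_width=10, slack=4)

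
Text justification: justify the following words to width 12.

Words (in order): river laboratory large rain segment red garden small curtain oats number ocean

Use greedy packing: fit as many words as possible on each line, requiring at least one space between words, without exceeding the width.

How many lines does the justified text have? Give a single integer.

Answer: 7

Derivation:
Line 1: ['river'] (min_width=5, slack=7)
Line 2: ['laboratory'] (min_width=10, slack=2)
Line 3: ['large', 'rain'] (min_width=10, slack=2)
Line 4: ['segment', 'red'] (min_width=11, slack=1)
Line 5: ['garden', 'small'] (min_width=12, slack=0)
Line 6: ['curtain', 'oats'] (min_width=12, slack=0)
Line 7: ['number', 'ocean'] (min_width=12, slack=0)
Total lines: 7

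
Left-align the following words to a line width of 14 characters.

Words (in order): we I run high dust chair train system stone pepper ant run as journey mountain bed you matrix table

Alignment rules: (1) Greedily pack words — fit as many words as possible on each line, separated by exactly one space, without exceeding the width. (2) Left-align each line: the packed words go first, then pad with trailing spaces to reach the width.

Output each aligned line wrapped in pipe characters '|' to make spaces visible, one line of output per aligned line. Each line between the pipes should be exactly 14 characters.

Answer: |we I run high |
|dust chair    |
|train system  |
|stone pepper  |
|ant run as    |
|journey       |
|mountain bed  |
|you matrix    |
|table         |

Derivation:
Line 1: ['we', 'I', 'run', 'high'] (min_width=13, slack=1)
Line 2: ['dust', 'chair'] (min_width=10, slack=4)
Line 3: ['train', 'system'] (min_width=12, slack=2)
Line 4: ['stone', 'pepper'] (min_width=12, slack=2)
Line 5: ['ant', 'run', 'as'] (min_width=10, slack=4)
Line 6: ['journey'] (min_width=7, slack=7)
Line 7: ['mountain', 'bed'] (min_width=12, slack=2)
Line 8: ['you', 'matrix'] (min_width=10, slack=4)
Line 9: ['table'] (min_width=5, slack=9)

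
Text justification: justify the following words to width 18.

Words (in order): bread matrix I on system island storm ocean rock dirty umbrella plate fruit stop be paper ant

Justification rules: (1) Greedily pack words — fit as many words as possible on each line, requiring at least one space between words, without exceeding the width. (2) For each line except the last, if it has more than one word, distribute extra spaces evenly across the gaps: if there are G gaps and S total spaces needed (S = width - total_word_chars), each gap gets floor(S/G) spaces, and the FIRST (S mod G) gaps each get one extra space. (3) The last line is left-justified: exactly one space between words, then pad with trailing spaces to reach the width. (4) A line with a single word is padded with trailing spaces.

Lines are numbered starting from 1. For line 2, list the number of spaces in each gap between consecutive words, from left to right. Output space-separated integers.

Answer: 6

Derivation:
Line 1: ['bread', 'matrix', 'I', 'on'] (min_width=17, slack=1)
Line 2: ['system', 'island'] (min_width=13, slack=5)
Line 3: ['storm', 'ocean', 'rock'] (min_width=16, slack=2)
Line 4: ['dirty', 'umbrella'] (min_width=14, slack=4)
Line 5: ['plate', 'fruit', 'stop'] (min_width=16, slack=2)
Line 6: ['be', 'paper', 'ant'] (min_width=12, slack=6)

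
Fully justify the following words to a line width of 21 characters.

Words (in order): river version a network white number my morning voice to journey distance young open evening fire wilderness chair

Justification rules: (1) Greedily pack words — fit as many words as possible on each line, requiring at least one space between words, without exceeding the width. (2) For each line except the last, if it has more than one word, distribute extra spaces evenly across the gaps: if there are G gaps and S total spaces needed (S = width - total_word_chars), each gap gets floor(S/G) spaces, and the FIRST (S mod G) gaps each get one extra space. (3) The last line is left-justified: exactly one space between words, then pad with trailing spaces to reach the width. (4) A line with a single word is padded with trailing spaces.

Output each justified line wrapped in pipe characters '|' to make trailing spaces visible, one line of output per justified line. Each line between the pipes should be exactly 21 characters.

Line 1: ['river', 'version', 'a'] (min_width=15, slack=6)
Line 2: ['network', 'white', 'number'] (min_width=20, slack=1)
Line 3: ['my', 'morning', 'voice', 'to'] (min_width=19, slack=2)
Line 4: ['journey', 'distance'] (min_width=16, slack=5)
Line 5: ['young', 'open', 'evening'] (min_width=18, slack=3)
Line 6: ['fire', 'wilderness', 'chair'] (min_width=21, slack=0)

Answer: |river    version    a|
|network  white number|
|my  morning  voice to|
|journey      distance|
|young   open  evening|
|fire wilderness chair|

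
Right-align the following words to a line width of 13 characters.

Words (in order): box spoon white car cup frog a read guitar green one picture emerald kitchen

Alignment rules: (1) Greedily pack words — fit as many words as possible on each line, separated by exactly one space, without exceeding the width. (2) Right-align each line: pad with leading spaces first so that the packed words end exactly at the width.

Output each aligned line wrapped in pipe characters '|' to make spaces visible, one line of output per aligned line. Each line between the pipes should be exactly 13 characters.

Line 1: ['box', 'spoon'] (min_width=9, slack=4)
Line 2: ['white', 'car', 'cup'] (min_width=13, slack=0)
Line 3: ['frog', 'a', 'read'] (min_width=11, slack=2)
Line 4: ['guitar', 'green'] (min_width=12, slack=1)
Line 5: ['one', 'picture'] (min_width=11, slack=2)
Line 6: ['emerald'] (min_width=7, slack=6)
Line 7: ['kitchen'] (min_width=7, slack=6)

Answer: |    box spoon|
|white car cup|
|  frog a read|
| guitar green|
|  one picture|
|      emerald|
|      kitchen|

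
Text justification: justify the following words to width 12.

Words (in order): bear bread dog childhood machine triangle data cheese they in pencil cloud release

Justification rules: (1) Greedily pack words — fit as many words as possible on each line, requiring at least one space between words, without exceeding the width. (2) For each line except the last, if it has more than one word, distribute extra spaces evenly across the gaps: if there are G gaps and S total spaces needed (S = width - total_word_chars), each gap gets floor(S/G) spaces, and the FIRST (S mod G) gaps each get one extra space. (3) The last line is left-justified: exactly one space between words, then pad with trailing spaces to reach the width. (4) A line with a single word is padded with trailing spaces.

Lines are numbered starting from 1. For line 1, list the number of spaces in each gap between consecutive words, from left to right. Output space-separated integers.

Answer: 3

Derivation:
Line 1: ['bear', 'bread'] (min_width=10, slack=2)
Line 2: ['dog'] (min_width=3, slack=9)
Line 3: ['childhood'] (min_width=9, slack=3)
Line 4: ['machine'] (min_width=7, slack=5)
Line 5: ['triangle'] (min_width=8, slack=4)
Line 6: ['data', 'cheese'] (min_width=11, slack=1)
Line 7: ['they', 'in'] (min_width=7, slack=5)
Line 8: ['pencil', 'cloud'] (min_width=12, slack=0)
Line 9: ['release'] (min_width=7, slack=5)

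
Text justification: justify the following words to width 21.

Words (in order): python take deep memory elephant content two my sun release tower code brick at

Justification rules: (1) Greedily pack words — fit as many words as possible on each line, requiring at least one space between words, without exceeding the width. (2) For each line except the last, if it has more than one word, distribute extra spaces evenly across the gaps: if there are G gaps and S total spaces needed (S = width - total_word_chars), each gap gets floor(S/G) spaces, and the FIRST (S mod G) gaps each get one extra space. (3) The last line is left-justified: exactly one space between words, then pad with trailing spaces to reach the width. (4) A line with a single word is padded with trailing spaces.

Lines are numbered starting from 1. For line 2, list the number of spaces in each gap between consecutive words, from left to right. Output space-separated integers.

Answer: 7

Derivation:
Line 1: ['python', 'take', 'deep'] (min_width=16, slack=5)
Line 2: ['memory', 'elephant'] (min_width=15, slack=6)
Line 3: ['content', 'two', 'my', 'sun'] (min_width=18, slack=3)
Line 4: ['release', 'tower', 'code'] (min_width=18, slack=3)
Line 5: ['brick', 'at'] (min_width=8, slack=13)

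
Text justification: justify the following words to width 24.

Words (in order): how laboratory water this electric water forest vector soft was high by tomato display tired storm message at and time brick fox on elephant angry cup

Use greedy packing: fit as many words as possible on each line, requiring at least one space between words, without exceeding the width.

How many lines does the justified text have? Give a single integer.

Line 1: ['how', 'laboratory', 'water'] (min_width=20, slack=4)
Line 2: ['this', 'electric', 'water'] (min_width=19, slack=5)
Line 3: ['forest', 'vector', 'soft', 'was'] (min_width=22, slack=2)
Line 4: ['high', 'by', 'tomato', 'display'] (min_width=22, slack=2)
Line 5: ['tired', 'storm', 'message', 'at'] (min_width=22, slack=2)
Line 6: ['and', 'time', 'brick', 'fox', 'on'] (min_width=21, slack=3)
Line 7: ['elephant', 'angry', 'cup'] (min_width=18, slack=6)
Total lines: 7

Answer: 7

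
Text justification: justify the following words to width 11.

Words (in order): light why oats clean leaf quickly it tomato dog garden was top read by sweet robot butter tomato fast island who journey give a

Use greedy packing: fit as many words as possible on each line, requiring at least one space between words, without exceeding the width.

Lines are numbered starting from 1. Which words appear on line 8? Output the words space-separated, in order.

Answer: sweet robot

Derivation:
Line 1: ['light', 'why'] (min_width=9, slack=2)
Line 2: ['oats', 'clean'] (min_width=10, slack=1)
Line 3: ['leaf'] (min_width=4, slack=7)
Line 4: ['quickly', 'it'] (min_width=10, slack=1)
Line 5: ['tomato', 'dog'] (min_width=10, slack=1)
Line 6: ['garden', 'was'] (min_width=10, slack=1)
Line 7: ['top', 'read', 'by'] (min_width=11, slack=0)
Line 8: ['sweet', 'robot'] (min_width=11, slack=0)
Line 9: ['butter'] (min_width=6, slack=5)
Line 10: ['tomato', 'fast'] (min_width=11, slack=0)
Line 11: ['island', 'who'] (min_width=10, slack=1)
Line 12: ['journey'] (min_width=7, slack=4)
Line 13: ['give', 'a'] (min_width=6, slack=5)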